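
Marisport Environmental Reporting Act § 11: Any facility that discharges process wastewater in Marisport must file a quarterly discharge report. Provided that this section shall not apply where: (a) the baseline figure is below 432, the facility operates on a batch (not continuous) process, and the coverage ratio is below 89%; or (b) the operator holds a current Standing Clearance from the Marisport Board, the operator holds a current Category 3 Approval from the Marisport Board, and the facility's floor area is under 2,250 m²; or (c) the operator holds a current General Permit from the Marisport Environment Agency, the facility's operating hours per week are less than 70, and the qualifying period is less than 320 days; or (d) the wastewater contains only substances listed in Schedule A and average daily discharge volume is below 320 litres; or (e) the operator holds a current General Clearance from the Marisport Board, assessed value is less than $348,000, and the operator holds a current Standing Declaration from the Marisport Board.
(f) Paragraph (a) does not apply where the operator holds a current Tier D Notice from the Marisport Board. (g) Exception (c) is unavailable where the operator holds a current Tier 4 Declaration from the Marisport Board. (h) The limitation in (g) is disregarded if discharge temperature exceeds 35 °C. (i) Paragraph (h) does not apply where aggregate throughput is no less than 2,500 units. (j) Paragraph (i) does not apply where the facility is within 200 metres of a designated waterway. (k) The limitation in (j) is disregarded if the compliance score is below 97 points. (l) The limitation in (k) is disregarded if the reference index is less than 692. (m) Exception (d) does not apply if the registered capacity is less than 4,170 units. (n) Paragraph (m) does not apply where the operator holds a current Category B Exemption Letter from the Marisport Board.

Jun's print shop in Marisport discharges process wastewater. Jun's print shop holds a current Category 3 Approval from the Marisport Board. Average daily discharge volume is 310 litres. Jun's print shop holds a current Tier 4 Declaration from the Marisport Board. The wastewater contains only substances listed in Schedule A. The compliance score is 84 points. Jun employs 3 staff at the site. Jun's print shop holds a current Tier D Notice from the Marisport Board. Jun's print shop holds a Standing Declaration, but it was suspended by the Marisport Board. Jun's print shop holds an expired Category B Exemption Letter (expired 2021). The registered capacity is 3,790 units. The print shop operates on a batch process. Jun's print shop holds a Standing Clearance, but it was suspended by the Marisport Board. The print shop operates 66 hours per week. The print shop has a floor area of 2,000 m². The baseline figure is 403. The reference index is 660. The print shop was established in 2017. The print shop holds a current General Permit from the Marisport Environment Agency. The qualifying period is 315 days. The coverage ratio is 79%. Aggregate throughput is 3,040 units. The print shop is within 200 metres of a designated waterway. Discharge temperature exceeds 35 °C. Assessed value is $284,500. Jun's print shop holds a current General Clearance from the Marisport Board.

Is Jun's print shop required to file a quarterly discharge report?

No — exception (c) applies; Jun's print shop is not required to file a quarterly discharge report.

Exception (a)'s conditions are all satisfied: the baseline figure is 403, below the 432 limit; the facility operates on a batch process; the coverage ratio is 79%, below the 89% limit. Turning to paragraph (f): (f) is triggered — a current Tier D Notice is held. Exception (a) does not apply.
Exception (b) requires that the operator holds a current Standing Clearance from the Marisport Board; but there is no Standing Clearance in force, so (b) is unavailable.
Exception (c) is satisfied on its face — a current General Permit is held; the facility's operating hours per week are 66, less than the 70 limit; the qualifying period is 315 days, less than the 320 days limit. Applying paragraphs (g)–(l): (g) is triggered (a current Tier 4 Declaration is held), but yields to (h): (h) operates against (g): discharge temperature exceeds 35 °C. (i) would limit (h) — aggregate throughput is 3,040 units, meeting the 2,500 units threshold — but (j) sets (i) aside: (j) operates against (i): the print shop is within 200 m of a designated waterway. (k) would limit (j) — the compliance score is 84 points, below the 97 points limit — but (l) sets (k) aside: (l) operates against (k): the reference index is 660, less than the 692 limit. So (c) applies.
Exception (d) is satisfied on its face — the wastewater is Schedule-A-only; average daily discharge volume is 310 litres, below the 320 litres limit. Turning to paragraphs (m)–(n): (m) operates — the registered capacity is 3,790 units, less than the 4,170 units limit. (n), which would lift (m), is inapplicable — the Category B Exemption Letter is not current. (d) is therefore removed.
Exception (e) requires that the operator holds a current Standing Declaration from the Marisport Board; but no current Standing Declaration is held, so (e) is unavailable.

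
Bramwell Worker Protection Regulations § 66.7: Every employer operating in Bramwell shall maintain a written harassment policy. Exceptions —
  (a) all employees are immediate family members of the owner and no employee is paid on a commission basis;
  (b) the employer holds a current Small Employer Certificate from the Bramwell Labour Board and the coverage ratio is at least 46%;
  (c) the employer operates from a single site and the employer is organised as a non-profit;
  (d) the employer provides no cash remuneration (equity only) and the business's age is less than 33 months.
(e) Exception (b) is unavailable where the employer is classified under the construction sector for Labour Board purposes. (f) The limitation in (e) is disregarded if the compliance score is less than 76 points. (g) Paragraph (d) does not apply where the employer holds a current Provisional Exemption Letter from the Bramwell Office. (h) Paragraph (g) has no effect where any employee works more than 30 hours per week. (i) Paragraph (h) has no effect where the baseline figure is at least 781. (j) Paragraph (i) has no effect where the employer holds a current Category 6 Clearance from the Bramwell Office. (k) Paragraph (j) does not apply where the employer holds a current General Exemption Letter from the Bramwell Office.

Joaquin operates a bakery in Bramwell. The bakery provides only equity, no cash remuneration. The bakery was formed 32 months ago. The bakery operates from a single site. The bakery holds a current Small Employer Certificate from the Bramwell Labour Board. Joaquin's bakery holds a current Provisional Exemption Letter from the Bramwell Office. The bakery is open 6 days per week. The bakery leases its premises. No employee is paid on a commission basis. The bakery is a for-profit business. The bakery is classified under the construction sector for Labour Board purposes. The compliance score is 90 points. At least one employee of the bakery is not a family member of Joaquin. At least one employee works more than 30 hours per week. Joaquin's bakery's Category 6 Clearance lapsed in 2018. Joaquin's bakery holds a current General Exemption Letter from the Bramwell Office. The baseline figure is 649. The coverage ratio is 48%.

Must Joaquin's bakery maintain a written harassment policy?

Exception (a) fails — at least one employee is not a family member.
Exception (b): a current Small Employer Certificate is held; the coverage ratio is 48%, meeting the 46% threshold — every condition holds. But applying paragraphs (e)–(f): (e) operates against (b): the bakery is classified under the construction sector. (f) is inapplicable (the compliance score is 90 points, not less than 76 points), so (e) stands. Exception (b) does not apply.
Exception (c) fails — the employer is for-profit.
Exception (d): remuneration is equity-only; the business's age is 32 months, less than the 33 months limit — every condition holds. As to paragraphs (g)–(k): (g) is engaged (a current Provisional Exemption Letter is held), but is displaced by (h): (h) operates — at least one employee exceeds 30 hours/week. (i) does not operate here (the baseline figure is 649, short of 781), so (h) stands. So (d) applies.

No — exception (d) applies; Joaquin's bakery is not required to maintain a written harassment policy.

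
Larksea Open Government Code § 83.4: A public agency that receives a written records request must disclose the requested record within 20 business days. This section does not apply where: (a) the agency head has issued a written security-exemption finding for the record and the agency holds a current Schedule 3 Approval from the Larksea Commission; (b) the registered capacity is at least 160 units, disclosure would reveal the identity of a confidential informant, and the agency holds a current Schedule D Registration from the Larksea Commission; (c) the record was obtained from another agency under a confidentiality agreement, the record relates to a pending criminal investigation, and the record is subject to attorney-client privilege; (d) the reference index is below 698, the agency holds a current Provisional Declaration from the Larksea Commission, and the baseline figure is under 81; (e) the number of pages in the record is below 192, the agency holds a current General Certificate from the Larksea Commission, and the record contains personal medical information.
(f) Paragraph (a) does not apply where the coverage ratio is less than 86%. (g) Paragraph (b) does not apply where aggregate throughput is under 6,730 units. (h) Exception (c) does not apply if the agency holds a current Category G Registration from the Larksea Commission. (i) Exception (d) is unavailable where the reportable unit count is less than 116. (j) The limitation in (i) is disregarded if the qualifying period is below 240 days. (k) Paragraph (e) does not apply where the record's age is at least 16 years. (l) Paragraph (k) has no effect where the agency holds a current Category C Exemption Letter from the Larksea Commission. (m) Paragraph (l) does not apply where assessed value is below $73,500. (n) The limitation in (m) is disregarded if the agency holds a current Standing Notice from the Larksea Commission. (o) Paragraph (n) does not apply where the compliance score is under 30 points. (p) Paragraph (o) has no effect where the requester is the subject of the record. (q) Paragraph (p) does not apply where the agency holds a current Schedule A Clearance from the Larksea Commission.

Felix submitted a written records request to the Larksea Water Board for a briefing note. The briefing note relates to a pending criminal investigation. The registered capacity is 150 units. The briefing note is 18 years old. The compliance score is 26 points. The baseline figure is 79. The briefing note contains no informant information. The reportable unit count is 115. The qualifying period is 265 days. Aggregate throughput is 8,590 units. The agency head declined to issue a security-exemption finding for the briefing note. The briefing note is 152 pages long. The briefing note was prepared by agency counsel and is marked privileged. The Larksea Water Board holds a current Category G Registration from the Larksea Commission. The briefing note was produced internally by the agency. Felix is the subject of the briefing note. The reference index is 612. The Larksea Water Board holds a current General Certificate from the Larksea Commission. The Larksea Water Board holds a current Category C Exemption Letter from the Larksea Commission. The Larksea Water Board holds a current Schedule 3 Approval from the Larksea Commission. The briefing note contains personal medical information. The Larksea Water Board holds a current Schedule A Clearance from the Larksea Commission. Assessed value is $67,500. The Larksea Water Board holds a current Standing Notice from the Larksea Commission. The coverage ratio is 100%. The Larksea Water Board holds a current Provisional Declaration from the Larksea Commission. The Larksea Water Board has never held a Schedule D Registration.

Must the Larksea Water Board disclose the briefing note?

Exception (a) fails — the agency head declined to issue a security-exemption finding.
Exception (b) fails — the registered capacity is 150 units, short of 160 units.
Exception (c) requires that the record was obtained from another agency under a confidentiality agreement; but the briefing note was produced internally, so (c) is unavailable.
Exception (d)'s conditions are all satisfied: the reference index is 612, below the 698 limit; a current Provisional Declaration is held; the baseline figure is 79, under the 81 limit. But: (i) operates against (d): the reportable unit count is 115, less than the 116 limit. (j), which would lift (i), is not engaged — the qualifying period is 265 days, not below 240 days. Exception (d) does not apply.
Exception (e) is satisfied on its face — the number of pages in the record is 152, below the 192 limit; a current General Certificate is held; the briefing note contains personal medical information. But: (k) is triggered — the record's age is 18 years, meeting the 16 years threshold. (l) is engaged (a current Category C Exemption Letter is held), but is itself disapplied by (m): (m) operates against (l): assessed value is $67,500, below the $73,500 limit. (n) would limit (m) — a current Standing Notice is held — but (o) sets (n) aside: (o) applies — the compliance score is 26 points, under the 30 points limit. (p) would limit (o) — Felix is the subject of the briefing note — but (q) sets (p) aside: (q) operates against (p): a current Schedule A Clearance is held. Exception (e) does not apply.
None of the exceptions is available; § 83.4 applies in full.

Yes — the Larksea Water Board must disclose the briefing note.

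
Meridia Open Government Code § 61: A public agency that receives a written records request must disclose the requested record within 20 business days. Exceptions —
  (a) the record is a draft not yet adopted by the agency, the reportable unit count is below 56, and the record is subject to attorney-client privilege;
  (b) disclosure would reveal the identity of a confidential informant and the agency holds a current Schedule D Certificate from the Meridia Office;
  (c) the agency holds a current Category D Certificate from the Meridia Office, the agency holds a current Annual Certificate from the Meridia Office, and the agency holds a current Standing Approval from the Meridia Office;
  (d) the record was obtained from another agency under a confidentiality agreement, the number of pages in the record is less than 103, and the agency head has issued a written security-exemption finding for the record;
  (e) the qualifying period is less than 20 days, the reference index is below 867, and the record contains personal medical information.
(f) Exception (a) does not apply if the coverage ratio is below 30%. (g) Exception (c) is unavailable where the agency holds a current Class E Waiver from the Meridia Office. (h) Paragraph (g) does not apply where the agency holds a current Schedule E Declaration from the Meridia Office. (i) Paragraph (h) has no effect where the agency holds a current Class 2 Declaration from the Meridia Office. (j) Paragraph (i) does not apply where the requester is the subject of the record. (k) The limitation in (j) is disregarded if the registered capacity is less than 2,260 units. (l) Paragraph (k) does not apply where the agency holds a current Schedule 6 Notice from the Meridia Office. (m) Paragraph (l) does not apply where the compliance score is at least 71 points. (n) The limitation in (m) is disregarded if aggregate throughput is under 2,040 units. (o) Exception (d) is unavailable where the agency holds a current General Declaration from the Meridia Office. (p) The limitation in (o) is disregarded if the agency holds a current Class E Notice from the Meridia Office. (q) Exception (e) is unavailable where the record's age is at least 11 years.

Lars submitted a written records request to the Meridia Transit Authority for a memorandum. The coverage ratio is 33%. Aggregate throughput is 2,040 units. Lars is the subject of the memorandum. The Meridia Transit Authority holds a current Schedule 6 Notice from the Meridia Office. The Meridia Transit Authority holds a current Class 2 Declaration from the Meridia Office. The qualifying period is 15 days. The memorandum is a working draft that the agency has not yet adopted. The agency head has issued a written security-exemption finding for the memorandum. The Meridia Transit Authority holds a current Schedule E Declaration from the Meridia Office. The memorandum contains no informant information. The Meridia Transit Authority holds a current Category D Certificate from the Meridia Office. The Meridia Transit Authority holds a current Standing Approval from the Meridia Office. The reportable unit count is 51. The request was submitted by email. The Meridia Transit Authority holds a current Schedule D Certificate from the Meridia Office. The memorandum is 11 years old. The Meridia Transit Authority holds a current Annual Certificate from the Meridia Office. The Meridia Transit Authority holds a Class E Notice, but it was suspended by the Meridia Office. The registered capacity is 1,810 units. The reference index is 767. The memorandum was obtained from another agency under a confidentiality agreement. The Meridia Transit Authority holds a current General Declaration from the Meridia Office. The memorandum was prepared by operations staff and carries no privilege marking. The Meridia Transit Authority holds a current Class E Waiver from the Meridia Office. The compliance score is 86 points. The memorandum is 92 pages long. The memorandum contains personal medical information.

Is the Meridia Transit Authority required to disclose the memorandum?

Exception (a) does not apply: the memorandum carries no privilege marking.
Exception (b) requires that disclosure would reveal the identity of a confidential informant; but the memorandum contains no informant information, so (b) is unavailable.
Exception (c) is satisfied on its face — a current Category D Certificate is held; a current Annual Certificate is held; a current Standing Approval is held. However, paragraphs (g)–(n) must be considered: (g) operates against (c): a current Class E Waiver is held. (h) operates (a current Schedule E Declaration is held), but yields to (i): (i) is engaged — a current Class 2 Declaration is held. (j) would limit (i) — Lars is the subject of the memorandum — but (k) sets (j) aside: (k) operates against (j): the registered capacity is 1,810 units, less than the 2,260 units limit. (l) is engaged (a current Schedule 6 Notice is held), but yields to (m): (m) operates against (l): the compliance score is 86 points, meeting the 71 points threshold. (n), which would lift (m), is not engaged — aggregate throughput is 2,040 units, not under 2,040 units. So (c) is unavailable.
Exception (d): the memorandum was obtained under a confidentiality agreement; the number of pages in the record is 92, less than the 103 limit; a written security-exemption finding has been issued — every condition holds. However, paragraphs (o)–(p) must be considered: (o) operates against (d): a current General Declaration is held. (p), which would lift (o), is not engaged — the Class E Notice is not current. So (d) is unavailable.
All of (e)'s requirements are met (the qualifying period is 15 days, less than the 20 days limit; the reference index is 767, below the 867 limit; the memorandum contains personal medical information). But: (q) operates — the record's age is 11 years, meeting the 11 years threshold. So (e) is unavailable.
No exception applies. The general rule governs.

Yes — the Meridia Transit Authority must disclose the memorandum.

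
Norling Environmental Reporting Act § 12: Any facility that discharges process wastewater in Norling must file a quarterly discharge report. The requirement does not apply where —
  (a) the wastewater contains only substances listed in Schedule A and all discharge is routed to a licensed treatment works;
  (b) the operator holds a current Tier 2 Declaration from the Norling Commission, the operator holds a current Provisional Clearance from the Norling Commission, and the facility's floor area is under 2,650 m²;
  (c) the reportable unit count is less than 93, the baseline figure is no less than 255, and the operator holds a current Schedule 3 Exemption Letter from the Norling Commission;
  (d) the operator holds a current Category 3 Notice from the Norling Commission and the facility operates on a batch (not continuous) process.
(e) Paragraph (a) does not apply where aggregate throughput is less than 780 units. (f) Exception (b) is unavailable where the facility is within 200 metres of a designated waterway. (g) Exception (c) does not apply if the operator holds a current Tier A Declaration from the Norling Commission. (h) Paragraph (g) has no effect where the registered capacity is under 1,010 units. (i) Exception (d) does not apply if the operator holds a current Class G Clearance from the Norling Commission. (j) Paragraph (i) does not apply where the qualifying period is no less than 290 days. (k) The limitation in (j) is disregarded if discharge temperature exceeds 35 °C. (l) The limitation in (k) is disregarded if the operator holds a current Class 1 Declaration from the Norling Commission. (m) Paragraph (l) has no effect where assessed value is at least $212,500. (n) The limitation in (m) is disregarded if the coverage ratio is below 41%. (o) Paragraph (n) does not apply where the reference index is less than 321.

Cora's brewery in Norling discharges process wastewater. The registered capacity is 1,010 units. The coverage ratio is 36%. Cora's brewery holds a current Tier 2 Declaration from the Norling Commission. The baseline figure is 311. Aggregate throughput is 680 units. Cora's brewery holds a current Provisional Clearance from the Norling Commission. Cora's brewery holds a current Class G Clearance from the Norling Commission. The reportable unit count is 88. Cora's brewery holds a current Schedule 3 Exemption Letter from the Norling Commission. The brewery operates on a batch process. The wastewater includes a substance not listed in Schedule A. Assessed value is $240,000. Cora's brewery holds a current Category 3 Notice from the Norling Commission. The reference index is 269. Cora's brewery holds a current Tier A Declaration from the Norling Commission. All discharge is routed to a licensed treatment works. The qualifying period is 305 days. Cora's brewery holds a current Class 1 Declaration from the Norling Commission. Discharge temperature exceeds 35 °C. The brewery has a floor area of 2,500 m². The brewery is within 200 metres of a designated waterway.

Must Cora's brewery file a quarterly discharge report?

Yes — Cora's brewery must file a quarterly discharge report.

Exception (a) fails — the wastewater includes a non-Schedule-A substance.
Exception (b) is satisfied on its face — a current Tier 2 Declaration is held; a current Provisional Clearance is held; the facility's floor area is 2,500 m², under the 2,650 m² limit. But: (f) operates against (b): the brewery is within 200 m of a designated waterway. (b) is therefore removed.
Exception (c): the reportable unit count is 88, less than the 93 limit; the baseline figure is 311, meeting the 255 threshold; a current Schedule 3 Exemption Letter is held — every condition holds. But: (g) operates against (c): a current Tier A Declaration is held. (h), which would lift (g), is inapplicable — the registered capacity is 1,010 units, not under 1,010 units. (c) is therefore removed.
All of (d)'s requirements are met (a current Category 3 Notice is held; the facility operates on a batch process). But: (i) operates against (d): a current Class G Clearance is held. (j) would limit (i) — the qualifying period is 305 days, meeting the 290 days threshold — but (k) sets (j) aside: (k) is engaged — discharge temperature exceeds 35 °C. (l) operates (a current Class 1 Declaration is held), but yields to (m): (m) operates against (l): assessed value is $240,000, meeting the $212,500 threshold. (n) would limit (m) — the coverage ratio is 36%, below the 41% limit — but (o) sets (n) aside: (o) operates against (n): the reference index is 269, less than the 321 limit. (d) is therefore removed.
Every exception is unavailable, so the rule governs.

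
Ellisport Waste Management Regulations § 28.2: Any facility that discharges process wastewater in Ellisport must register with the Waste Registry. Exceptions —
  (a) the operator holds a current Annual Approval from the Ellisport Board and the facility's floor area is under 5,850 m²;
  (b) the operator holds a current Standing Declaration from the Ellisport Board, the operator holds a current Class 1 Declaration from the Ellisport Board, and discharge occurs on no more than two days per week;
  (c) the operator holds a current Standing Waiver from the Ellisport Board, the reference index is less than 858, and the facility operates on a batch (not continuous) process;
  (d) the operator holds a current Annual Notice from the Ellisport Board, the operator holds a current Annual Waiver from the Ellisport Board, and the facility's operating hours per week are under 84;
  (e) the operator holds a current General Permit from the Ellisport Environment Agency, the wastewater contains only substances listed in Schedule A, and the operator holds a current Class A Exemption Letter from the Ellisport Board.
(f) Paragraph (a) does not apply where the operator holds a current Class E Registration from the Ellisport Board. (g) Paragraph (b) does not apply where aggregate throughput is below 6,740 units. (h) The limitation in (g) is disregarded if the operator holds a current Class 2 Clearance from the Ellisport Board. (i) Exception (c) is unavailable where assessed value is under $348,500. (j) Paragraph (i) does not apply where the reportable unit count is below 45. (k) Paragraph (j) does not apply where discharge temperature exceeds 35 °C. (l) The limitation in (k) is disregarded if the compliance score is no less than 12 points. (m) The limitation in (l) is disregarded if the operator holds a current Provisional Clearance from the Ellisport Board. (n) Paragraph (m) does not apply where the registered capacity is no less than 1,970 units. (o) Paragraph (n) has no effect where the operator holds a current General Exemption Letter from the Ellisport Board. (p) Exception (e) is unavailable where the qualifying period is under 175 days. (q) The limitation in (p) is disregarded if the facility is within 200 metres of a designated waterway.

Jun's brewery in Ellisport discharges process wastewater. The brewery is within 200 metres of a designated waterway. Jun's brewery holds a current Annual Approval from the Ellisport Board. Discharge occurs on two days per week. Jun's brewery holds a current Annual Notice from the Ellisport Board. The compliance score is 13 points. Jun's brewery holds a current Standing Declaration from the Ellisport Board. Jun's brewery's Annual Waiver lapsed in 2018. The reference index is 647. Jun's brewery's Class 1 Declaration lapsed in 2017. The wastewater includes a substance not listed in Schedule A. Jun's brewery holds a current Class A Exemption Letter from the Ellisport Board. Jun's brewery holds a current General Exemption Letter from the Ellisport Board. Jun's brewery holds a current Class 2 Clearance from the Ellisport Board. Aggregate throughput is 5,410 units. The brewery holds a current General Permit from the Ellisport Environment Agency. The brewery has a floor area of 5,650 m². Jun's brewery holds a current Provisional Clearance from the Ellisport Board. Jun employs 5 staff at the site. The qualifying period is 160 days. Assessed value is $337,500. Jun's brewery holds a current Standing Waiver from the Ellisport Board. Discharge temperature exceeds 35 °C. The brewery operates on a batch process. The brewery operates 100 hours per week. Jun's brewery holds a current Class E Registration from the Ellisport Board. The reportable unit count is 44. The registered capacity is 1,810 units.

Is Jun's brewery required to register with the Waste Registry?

Yes — Jun's brewery must register with the Waste Registry.

Exception (a) is satisfied on its face — a current Annual Approval is held; the facility's floor area is 5,650 m², under the 5,850 m² limit. But: (f) operates against (a): a current Class E Registration is held. Exception (a) does not apply.
Exception (b) does not apply: the Class 1 Declaration is not current.
Exception (c): a current Standing Waiver is held; the reference index is 647, less than the 858 limit; the facility operates on a batch process — every condition holds. But: (i) operates against (c): assessed value is $337,500, under the $348,500 limit. (j) applies (the reportable unit count is 44, below the 45 limit), but is set aside by (k): (k) operates against (j): discharge temperature exceeds 35 °C. (l) is triggered (the compliance score is 13 points, meeting the 12 points threshold), but is overridden by (m): (m) operates against (l): a current Provisional Clearance is held. (n), which would lift (m), is not triggered — the registered capacity is 1,810 units, short of 1,970 units. (c) is therefore removed.
Exception (d) fails — no current Annual Waiver is held.
Exception (e) fails — the wastewater includes a non-Schedule-A substance.
No exception is made out. Jun's brewery falls within the general rule.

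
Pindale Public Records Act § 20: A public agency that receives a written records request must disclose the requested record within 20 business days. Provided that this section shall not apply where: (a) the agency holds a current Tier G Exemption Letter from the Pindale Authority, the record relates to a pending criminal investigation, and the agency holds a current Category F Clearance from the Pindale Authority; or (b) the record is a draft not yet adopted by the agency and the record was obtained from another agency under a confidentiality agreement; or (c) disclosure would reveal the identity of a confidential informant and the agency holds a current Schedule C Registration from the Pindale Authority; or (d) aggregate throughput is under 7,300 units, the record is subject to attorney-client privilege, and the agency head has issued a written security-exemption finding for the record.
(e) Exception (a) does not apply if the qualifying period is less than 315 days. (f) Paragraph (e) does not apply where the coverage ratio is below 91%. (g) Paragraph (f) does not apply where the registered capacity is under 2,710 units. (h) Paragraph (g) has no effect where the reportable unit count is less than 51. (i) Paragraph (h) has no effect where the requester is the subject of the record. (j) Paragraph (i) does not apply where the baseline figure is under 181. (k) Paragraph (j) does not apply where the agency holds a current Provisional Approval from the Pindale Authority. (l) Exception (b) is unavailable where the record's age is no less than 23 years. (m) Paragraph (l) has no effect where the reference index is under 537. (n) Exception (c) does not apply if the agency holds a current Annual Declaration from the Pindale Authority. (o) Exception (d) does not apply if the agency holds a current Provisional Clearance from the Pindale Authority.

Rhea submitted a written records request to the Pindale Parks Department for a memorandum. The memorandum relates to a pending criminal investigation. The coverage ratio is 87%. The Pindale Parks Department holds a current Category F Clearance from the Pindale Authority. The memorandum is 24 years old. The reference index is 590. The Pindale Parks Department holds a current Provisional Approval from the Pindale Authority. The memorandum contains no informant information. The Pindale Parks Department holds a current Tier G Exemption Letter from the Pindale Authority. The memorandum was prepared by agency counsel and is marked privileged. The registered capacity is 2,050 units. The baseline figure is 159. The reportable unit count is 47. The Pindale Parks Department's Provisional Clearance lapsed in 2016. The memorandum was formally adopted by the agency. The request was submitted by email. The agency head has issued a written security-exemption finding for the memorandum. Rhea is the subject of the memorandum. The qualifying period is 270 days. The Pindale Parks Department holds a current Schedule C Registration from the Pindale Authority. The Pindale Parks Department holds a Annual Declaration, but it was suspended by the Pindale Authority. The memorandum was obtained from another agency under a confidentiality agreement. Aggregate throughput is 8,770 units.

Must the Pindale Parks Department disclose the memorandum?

Exception (a)'s conditions are all satisfied: a current Tier G Exemption Letter is held; the memorandum relates to a pending investigation; a current Category F Clearance is held. But: (e) operates — the qualifying period is 270 days, less than the 315 days limit. (f) is triggered (the coverage ratio is 87%, below the 91% limit), but is itself disapplied by (g): (g) is engaged — the registered capacity is 2,050 units, under the 2,710 units limit. (h) would limit (g) — the reportable unit count is 47, less than the 51 limit — but (i) sets (h) aside: (i) operates against (h): Rhea is the subject of the memorandum. (j) is triggered (the baseline figure is 159, under the 181 limit), but is overridden by (k): (k) operates against (j): a current Provisional Approval is held. (a) is therefore removed.
Exception (b) requires that the record is a draft not yet adopted by the agency; but the memorandum has been formally adopted, so (b) is unavailable.
Exception (c) requires that disclosure would reveal the identity of a confidential informant; but the memorandum contains no informant information, so (c) is unavailable.
Exception (d) requires that aggregate throughput is under 7,300 units; but aggregate throughput is 8,770 units, not under 7,300 units, so (d) is unavailable.
No exception displaces § 20.

Yes — the Pindale Parks Department must disclose the memorandum.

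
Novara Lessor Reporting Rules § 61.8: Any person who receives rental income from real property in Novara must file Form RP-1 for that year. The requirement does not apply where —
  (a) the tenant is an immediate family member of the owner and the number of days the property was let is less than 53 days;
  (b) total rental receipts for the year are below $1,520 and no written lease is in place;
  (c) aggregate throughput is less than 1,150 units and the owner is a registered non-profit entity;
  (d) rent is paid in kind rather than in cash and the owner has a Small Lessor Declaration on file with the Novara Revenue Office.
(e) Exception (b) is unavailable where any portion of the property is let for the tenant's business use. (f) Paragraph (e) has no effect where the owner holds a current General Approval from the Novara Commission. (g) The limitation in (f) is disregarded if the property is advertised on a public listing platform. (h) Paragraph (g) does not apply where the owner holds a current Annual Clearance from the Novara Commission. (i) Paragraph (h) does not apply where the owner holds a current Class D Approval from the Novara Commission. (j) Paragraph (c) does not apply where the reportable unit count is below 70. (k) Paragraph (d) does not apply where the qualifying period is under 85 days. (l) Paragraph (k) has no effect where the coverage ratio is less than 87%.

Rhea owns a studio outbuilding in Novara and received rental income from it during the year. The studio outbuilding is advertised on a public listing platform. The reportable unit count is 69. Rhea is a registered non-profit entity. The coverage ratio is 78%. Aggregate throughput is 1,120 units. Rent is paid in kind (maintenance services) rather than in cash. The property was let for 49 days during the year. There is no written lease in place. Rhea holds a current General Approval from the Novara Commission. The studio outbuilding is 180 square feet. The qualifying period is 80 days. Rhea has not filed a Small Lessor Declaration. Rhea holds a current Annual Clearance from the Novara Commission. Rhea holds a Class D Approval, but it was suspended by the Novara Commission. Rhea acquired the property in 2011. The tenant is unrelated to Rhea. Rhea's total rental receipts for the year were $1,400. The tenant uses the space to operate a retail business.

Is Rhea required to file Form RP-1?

No — exception (b) applies; Rhea is not required to file Form RP-1.

Exception (a) fails — the tenant is unrelated to the owner.
Exception (b): total rental receipts for the year are $1,400, below the $1,520 limit; there is no written lease — every condition holds. Under paragraphs (e)–(i): (e) is triggered (the space is let for business use), but is displaced by (f): (f) operates against (e): a current General Approval is held. (g) would limit (f) — the property is publicly advertised — but (h) sets (g) aside: (h) is triggered — a current Annual Clearance is held. (i), which would lift (h), is not triggered — the Class D Approval is not current. Exception (b) stands.
Exception (c)'s conditions are all satisfied: aggregate throughput is 1,120 units, less than the 1,150 units limit; Rhea is a registered non-profit. Turning to paragraph (j): (j) is engaged — the reportable unit count is 69, below the 70 limit. So (c) is unavailable.
Exception (d) does not apply: no Small Lessor Declaration is on file.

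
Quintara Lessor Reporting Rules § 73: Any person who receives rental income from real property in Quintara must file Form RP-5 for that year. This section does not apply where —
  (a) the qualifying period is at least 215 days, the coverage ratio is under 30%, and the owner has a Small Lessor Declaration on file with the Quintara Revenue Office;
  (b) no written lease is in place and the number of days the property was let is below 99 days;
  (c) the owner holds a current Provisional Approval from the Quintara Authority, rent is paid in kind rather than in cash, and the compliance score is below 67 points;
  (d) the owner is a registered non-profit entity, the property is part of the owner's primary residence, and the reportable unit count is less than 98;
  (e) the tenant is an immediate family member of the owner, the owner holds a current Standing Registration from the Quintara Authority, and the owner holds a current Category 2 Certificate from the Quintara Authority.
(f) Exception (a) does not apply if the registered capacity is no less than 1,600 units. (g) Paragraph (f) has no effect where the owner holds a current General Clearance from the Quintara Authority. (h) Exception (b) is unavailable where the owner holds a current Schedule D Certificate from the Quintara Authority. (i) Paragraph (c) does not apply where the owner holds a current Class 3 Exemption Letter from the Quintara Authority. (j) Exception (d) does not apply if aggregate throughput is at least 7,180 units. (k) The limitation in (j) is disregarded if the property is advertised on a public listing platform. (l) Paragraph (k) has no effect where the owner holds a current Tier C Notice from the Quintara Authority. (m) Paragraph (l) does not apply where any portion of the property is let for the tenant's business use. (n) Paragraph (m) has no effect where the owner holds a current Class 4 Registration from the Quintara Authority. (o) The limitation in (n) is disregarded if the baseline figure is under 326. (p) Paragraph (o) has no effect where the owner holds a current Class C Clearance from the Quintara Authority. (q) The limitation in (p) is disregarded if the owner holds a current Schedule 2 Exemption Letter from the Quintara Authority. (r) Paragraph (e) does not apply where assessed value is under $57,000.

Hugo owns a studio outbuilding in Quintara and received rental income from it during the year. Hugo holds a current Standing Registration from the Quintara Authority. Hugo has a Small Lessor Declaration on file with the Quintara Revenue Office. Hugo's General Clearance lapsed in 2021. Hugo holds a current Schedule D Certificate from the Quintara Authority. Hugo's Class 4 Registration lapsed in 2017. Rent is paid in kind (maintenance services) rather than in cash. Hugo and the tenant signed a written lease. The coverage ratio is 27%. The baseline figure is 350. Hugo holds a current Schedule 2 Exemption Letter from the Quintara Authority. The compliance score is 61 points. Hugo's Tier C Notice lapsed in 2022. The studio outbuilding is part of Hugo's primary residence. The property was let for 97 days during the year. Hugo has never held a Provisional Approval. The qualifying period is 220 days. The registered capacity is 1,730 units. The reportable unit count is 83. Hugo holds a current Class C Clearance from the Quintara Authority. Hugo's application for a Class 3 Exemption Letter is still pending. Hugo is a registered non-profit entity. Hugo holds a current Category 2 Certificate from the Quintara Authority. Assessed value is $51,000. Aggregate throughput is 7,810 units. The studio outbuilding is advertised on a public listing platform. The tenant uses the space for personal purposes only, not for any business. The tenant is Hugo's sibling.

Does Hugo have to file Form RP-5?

No — exception (d) applies; Hugo is not required to file Form RP-5.

Exception (a)'s conditions are all satisfied: the qualifying period is 220 days, meeting the 215 days threshold; the coverage ratio is 27%, under the 30% limit; a Small Lessor Declaration is on file. However, paragraphs (f)–(g) must be considered: (f) operates against (a): the registered capacity is 1,730 units, meeting the 1,600 units threshold. (g) is not triggered (there is no General Clearance in force), so (f) stands. (a) is therefore removed.
Exception (b) requires that no written lease is in place; but a written lease is in place, so (b) is unavailable.
Exception (c) requires that the owner holds a current Provisional Approval from the Quintara Authority; but there is no Provisional Approval in force, so (c) is unavailable.
Exception (d)'s conditions are all satisfied: Hugo is a registered non-profit; the studio outbuilding is part of the primary residence; the reportable unit count is 83, less than the 98 limit. Applying paragraphs (j)–(q): (j) is engaged (aggregate throughput is 7,810 units, meeting the 7,180 units threshold), but yields to (k): (k) applies — the property is publicly advertised. (l) is inapplicable (there is no Tier C Notice in force), so (k) stands. Exception (d) stands.
Exception (e) is satisfied on its face — the tenant is an immediate family member; a current Standing Registration is held; a current Category 2 Certificate is held. But applying paragraph (r): (r) operates against (e): assessed value is $51,000, under the $57,000 limit. So (e) is unavailable.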